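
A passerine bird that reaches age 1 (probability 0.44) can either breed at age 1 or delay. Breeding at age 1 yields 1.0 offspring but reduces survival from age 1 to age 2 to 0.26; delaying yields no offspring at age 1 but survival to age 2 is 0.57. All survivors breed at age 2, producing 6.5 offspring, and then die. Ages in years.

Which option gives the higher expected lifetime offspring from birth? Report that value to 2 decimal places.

1.63

breed at age 1: R₀ = 0.44 × (1.0 + 0.26 × 6.5) = 0.44 × 2.6900 = 1.1836
delay to age 2: R₀ = 0.44 × (0.57 × 6.5) = 0.44 × 3.7050 = 1.6302
Higher: delay to age 2 (1.6302).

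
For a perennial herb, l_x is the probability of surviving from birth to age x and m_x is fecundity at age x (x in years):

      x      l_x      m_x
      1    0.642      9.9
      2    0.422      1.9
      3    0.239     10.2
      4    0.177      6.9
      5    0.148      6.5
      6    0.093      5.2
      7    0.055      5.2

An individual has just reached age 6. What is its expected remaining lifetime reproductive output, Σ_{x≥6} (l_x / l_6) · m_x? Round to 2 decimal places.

l_6 = 0.093. Conditional survival from age 6 to x is l_x / l_6.
  x=6: (0.093/0.093) × 5.2 = 5.2000
  x=7: (0.055/0.093) × 5.2 = 3.0753
Sum = 5.2000 + 3.0753 = 8.2753

8.28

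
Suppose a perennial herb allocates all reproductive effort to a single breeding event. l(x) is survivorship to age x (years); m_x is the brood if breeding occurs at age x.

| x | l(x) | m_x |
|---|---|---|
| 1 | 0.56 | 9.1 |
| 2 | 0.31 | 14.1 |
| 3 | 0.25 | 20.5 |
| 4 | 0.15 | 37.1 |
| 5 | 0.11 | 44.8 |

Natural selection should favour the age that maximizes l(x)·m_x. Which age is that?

4

Expected offspring if breeding at age x = l(x) × m_x:
  age 1: 0.56 × 9.1 = 5.096
  age 2: 0.31 × 14.1 = 4.371
  age 3: 0.25 × 20.5 = 5.125
  age 4: 0.15 × 37.1 = 5.565
  age 5: 0.11 × 44.8 = 4.928
Maximum at age 4 (5.565).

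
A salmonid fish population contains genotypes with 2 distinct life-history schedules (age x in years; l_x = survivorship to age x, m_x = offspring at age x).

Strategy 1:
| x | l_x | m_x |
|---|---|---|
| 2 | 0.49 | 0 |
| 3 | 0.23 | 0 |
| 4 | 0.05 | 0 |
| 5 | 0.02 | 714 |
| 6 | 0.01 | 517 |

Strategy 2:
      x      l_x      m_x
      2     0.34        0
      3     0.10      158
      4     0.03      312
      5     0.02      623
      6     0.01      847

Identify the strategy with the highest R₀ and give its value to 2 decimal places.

46.09

Strategy 1: R₀ = 0.49×0 + 0.23×0 + 0.05×0 + 0.02×714 + 0.01×517 = 19.4500
Strategy 2: R₀ = 0.34×0 + 0.10×158 + 0.03×312 + 0.02×623 + 0.01×847 = 46.0900
Highest R₀: strategy 2 with 46.0900.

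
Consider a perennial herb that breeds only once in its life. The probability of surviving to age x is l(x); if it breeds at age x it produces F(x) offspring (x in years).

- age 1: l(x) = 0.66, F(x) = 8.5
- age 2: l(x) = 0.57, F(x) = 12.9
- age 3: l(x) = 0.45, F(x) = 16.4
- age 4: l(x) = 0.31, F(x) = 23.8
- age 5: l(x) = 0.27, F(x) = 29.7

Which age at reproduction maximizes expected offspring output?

5

Expected offspring if breeding at age x = l(x) × F(x):
  age 1: 0.66 × 8.5 = 5.610
  age 2: 0.57 × 12.9 = 7.353
  age 3: 0.45 × 16.4 = 7.380
  age 4: 0.31 × 23.8 = 7.378
  age 5: 0.27 × 29.7 = 8.019
Maximum at age 5 (8.019).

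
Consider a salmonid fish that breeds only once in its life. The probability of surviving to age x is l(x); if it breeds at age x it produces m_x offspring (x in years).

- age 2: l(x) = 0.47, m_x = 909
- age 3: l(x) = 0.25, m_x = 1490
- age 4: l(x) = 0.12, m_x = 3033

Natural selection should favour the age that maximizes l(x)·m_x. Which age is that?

2

Expected offspring if breeding at age x = l(x) × m_x:
  age 2: 0.47 × 909 = 427.230
  age 3: 0.25 × 1490 = 372.500
  age 4: 0.12 × 3033 = 363.960
Maximum at age 2 (427.230).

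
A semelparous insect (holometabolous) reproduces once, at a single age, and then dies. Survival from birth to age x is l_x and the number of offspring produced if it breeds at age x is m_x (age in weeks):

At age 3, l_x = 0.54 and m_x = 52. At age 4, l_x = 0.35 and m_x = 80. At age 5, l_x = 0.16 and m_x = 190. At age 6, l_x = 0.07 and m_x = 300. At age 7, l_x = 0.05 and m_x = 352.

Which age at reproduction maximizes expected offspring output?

5

Expected offspring if breeding at age x = l_x × m_x:
  age 3: 0.54 × 52 = 28.080
  age 4: 0.35 × 80 = 28.000
  age 5: 0.16 × 190 = 30.400
  age 6: 0.07 × 300 = 21.000
  age 7: 0.05 × 352 = 17.600
Maximum at age 5 (30.400).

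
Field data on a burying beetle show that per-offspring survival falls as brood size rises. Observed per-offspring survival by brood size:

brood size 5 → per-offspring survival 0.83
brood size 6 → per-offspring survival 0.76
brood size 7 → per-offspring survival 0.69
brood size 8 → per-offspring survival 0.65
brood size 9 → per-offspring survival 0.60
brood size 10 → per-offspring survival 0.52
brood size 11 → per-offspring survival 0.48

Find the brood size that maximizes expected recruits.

9

Expected recruits = c × s(c):
  c=5: 5 × 0.83 = 4.150
  c=6: 6 × 0.76 = 4.560
  c=7: 7 × 0.69 = 4.830
  c=8: 8 × 0.65 = 5.200
  c=9: 9 × 0.60 = 5.400
  c=10: 10 × 0.52 = 5.200
  c=11: 11 × 0.48 = 5.280
Maximum at c = 9 (5.400 recruits).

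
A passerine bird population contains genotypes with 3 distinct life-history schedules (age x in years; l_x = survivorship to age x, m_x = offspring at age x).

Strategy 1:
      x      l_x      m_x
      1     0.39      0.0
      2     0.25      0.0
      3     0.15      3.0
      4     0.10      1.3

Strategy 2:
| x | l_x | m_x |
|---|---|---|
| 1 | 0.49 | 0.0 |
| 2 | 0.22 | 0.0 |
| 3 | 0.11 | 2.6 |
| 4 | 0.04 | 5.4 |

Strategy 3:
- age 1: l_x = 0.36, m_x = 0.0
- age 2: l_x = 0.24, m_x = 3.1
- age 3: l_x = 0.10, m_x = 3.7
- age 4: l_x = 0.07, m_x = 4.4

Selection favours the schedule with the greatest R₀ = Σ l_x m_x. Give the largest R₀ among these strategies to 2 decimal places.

Strategy 1: R₀ = 0.39×0.0 + 0.25×0.0 + 0.15×3.0 + 0.10×1.3 = 0.5800
Strategy 2: R₀ = 0.49×0.0 + 0.22×0.0 + 0.11×2.6 + 0.04×5.4 = 0.5020
Strategy 3: R₀ = 0.36×0.0 + 0.24×3.1 + 0.10×3.7 + 0.07×4.4 = 1.4220
Highest R₀: strategy 3 with 1.4220.

1.42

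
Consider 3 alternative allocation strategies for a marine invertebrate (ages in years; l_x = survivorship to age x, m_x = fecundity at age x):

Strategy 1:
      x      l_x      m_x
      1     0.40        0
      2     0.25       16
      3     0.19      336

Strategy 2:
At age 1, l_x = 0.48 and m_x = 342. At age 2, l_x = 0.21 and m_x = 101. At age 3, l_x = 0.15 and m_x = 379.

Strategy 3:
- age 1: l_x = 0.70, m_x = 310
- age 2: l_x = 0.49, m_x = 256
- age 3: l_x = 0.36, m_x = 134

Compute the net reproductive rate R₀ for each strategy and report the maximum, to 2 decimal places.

Strategy 1: R₀ = 0.40×0 + 0.25×16 + 0.19×336 = 67.8400
Strategy 2: R₀ = 0.48×342 + 0.21×101 + 0.15×379 = 242.2200
Strategy 3: R₀ = 0.70×310 + 0.49×256 + 0.36×134 = 390.6800
Highest R₀: strategy 3 with 390.6800.

390.68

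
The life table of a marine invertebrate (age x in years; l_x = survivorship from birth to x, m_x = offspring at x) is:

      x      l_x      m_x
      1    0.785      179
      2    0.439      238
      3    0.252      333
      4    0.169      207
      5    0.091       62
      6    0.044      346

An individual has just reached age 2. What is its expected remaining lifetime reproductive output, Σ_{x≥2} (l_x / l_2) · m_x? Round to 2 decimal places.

l_2 = 0.439. Conditional survival from age 2 to x is l_x / l_2.
  x=2: (0.439/0.439) × 238 = 238.0000
  x=3: (0.252/0.439) × 333 = 191.1526
  x=4: (0.169/0.439) × 207 = 79.6879
  x=5: (0.091/0.439) × 62 = 12.8519
  x=6: (0.044/0.439) × 346 = 34.6788
Sum = 238.0000 + 191.1526 + 79.6879 + 12.8519 + 34.6788 = 556.3713

556.37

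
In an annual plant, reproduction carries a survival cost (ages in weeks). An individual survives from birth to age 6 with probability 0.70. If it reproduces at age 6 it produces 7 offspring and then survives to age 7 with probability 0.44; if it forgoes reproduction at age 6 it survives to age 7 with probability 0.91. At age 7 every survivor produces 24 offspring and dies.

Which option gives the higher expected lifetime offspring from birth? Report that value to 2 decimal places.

breed at age 6: R₀ = 0.70 × (7 + 0.44 × 24) = 0.70 × 17.5600 = 12.2920
delay to age 7: R₀ = 0.70 × (0.91 × 24) = 0.70 × 21.8400 = 15.2880
Higher: delay to age 7 (15.2880).

15.29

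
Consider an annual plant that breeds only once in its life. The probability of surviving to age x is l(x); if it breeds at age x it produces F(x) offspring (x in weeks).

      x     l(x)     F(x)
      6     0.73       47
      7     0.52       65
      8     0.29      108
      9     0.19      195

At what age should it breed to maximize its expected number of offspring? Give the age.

9

Expected offspring if breeding at age x = l(x) × F(x):
  age 6: 0.73 × 47 = 34.310
  age 7: 0.52 × 65 = 33.800
  age 8: 0.29 × 108 = 31.320
  age 9: 0.19 × 195 = 37.050
Maximum at age 9 (37.050).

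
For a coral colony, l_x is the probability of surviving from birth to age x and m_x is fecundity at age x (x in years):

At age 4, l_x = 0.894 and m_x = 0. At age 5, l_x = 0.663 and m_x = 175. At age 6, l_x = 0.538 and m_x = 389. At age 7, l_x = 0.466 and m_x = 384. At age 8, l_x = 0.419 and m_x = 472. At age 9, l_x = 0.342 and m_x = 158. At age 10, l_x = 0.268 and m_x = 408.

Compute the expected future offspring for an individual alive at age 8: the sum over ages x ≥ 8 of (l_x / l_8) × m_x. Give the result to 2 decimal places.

861.93

l_8 = 0.419. Conditional survival from age 8 to x is l_x / l_8.
  x=8: (0.419/0.419) × 472 = 472.0000
  x=9: (0.342/0.419) × 158 = 128.9642
  x=10: (0.268/0.419) × 408 = 260.9642
Sum = 472.0000 + 128.9642 + 260.9642 = 861.9284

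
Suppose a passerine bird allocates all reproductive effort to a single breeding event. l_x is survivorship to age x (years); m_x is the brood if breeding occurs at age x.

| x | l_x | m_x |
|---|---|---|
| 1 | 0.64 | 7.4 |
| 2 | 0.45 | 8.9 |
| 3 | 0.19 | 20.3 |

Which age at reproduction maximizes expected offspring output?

Expected offspring if breeding at age x = l_x × m_x:
  age 1: 0.64 × 7.4 = 4.736
  age 2: 0.45 × 8.9 = 4.005
  age 3: 0.19 × 20.3 = 3.857
Maximum at age 1 (4.736).

1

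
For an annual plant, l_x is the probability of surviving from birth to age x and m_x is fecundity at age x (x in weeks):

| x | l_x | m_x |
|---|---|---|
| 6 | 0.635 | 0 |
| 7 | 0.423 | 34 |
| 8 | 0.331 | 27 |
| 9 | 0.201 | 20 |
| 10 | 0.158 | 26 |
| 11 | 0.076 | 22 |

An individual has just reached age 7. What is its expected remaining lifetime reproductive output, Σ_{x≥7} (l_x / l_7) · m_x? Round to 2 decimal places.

78.30

l_7 = 0.423. Conditional survival from age 7 to x is l_x / l_7.
  x=7: (0.423/0.423) × 34 = 34.0000
  x=8: (0.331/0.423) × 27 = 21.1277
  x=9: (0.201/0.423) × 20 = 9.5035
  x=10: (0.158/0.423) × 26 = 9.7116
  x=11: (0.076/0.423) × 22 = 3.9527
Sum = 34.0000 + 21.1277 + 9.5035 + 9.7116 + 3.9527 = 78.2955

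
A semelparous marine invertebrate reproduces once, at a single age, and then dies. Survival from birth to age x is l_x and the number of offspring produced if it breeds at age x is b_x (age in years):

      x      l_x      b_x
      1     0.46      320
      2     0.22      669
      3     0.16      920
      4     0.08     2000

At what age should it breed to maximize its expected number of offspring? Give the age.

4

Expected offspring if breeding at age x = l_x × b_x:
  age 1: 0.46 × 320 = 147.200
  age 2: 0.22 × 669 = 147.180
  age 3: 0.16 × 920 = 147.200
  age 4: 0.08 × 2000 = 160.000
Maximum at age 4 (160.000).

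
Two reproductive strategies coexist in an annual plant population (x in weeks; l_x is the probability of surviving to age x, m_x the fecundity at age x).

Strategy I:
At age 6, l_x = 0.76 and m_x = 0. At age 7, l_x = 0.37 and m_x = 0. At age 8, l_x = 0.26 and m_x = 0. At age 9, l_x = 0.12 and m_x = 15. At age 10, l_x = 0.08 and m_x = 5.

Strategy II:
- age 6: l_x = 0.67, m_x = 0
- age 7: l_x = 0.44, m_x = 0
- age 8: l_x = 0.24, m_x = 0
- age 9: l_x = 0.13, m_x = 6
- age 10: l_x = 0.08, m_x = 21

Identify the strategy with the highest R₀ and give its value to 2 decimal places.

2.46

Strategy I: R₀ = 0.76×0 + 0.37×0 + 0.26×0 + 0.12×15 + 0.08×5 = 2.2000
Strategy II: R₀ = 0.67×0 + 0.44×0 + 0.24×0 + 0.13×6 + 0.08×21 = 2.4600
Highest R₀: strategy II with 2.4600.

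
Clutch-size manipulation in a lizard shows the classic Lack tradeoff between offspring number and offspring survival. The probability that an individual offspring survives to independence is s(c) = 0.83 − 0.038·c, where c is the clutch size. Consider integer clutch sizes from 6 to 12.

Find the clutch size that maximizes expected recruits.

11

Expected recruits = c × s(c):
  c=6: 6 × 0.602 = 3.612
  c=7: 7 × 0.564 = 3.948
  c=8: 8 × 0.526 = 4.208
  c=9: 9 × 0.488 = 4.392
  c=10: 10 × 0.450 = 4.500
  c=11: 11 × 0.412 = 4.532
  c=12: 12 × 0.374 = 4.488
Maximum at c = 11 (4.532 recruits).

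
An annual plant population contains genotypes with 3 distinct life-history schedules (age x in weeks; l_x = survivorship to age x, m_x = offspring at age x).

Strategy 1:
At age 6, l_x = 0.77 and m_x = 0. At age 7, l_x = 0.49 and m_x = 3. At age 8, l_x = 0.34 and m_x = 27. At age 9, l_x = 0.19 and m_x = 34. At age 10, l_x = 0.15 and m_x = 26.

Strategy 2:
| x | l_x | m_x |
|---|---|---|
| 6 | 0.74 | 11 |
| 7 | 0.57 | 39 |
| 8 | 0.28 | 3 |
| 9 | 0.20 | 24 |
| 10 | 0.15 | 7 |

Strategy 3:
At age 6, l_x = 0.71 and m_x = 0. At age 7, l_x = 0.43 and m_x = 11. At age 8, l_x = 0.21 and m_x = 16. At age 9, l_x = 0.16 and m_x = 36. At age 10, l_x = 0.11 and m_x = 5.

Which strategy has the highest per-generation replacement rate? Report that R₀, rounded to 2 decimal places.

37.06

Strategy 1: R₀ = 0.77×0 + 0.49×3 + 0.34×27 + 0.19×34 + 0.15×26 = 21.0100
Strategy 2: R₀ = 0.74×11 + 0.57×39 + 0.28×3 + 0.20×24 + 0.15×7 = 37.0600
Strategy 3: R₀ = 0.71×0 + 0.43×11 + 0.21×16 + 0.16×36 + 0.11×5 = 14.4000
Highest R₀: strategy 2 with 37.0600.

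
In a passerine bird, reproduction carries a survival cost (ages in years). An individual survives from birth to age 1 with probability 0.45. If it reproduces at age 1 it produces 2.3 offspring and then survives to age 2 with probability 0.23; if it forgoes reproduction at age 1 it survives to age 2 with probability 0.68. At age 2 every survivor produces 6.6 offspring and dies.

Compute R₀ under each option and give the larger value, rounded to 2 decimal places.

2.02

breed at age 1: R₀ = 0.45 × (2.3 + 0.23 × 6.6) = 0.45 × 3.8180 = 1.7181
delay to age 2: R₀ = 0.45 × (0.68 × 6.6) = 0.45 × 4.4880 = 2.0196
Higher: delay to age 2 (2.0196).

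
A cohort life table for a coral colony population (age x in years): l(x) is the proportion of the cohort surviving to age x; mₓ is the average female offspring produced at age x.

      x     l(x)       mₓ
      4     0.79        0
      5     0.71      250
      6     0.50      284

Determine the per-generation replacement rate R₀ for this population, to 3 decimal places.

319.500

R₀ = Σ l(x) mₓ:
  age 4: 0.79 × 0 = 0.0000
  age 5: 0.71 × 250 = 177.5000
  age 6: 0.50 × 284 = 142.0000
R₀ = 0.0000 + 177.5000 + 142.0000 = 319.5000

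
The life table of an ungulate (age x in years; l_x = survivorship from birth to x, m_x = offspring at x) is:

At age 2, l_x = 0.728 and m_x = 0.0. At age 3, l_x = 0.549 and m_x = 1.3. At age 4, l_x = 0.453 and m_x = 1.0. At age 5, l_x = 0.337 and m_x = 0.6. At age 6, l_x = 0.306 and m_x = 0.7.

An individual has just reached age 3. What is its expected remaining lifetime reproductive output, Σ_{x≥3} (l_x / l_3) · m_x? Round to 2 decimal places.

2.88

l_3 = 0.549. Conditional survival from age 3 to x is l_x / l_3.
  x=3: (0.549/0.549) × 1.3 = 1.3000
  x=4: (0.453/0.549) × 1.0 = 0.8251
  x=5: (0.337/0.549) × 0.6 = 0.3683
  x=6: (0.306/0.549) × 0.7 = 0.3902
Sum = 1.3000 + 0.8251 + 0.3683 + 0.3902 = 2.8836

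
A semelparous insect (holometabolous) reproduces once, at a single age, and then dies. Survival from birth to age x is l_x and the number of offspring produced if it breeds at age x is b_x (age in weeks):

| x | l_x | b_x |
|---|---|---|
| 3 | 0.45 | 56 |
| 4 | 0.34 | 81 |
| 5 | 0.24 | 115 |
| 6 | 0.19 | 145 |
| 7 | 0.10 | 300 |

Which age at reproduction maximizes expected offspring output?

7

Expected offspring if breeding at age x = l_x × b_x:
  age 3: 0.45 × 56 = 25.200
  age 4: 0.34 × 81 = 27.540
  age 5: 0.24 × 115 = 27.600
  age 6: 0.19 × 145 = 27.550
  age 7: 0.10 × 300 = 30.000
Maximum at age 7 (30.000).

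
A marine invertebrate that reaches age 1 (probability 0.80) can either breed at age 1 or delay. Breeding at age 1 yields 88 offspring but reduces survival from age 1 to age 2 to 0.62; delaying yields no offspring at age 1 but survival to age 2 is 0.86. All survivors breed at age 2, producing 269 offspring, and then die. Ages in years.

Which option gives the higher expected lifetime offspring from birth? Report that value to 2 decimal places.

203.82

breed at age 1: R₀ = 0.80 × (88 + 0.62 × 269) = 0.80 × 254.7800 = 203.8240
delay to age 2: R₀ = 0.80 × (0.86 × 269) = 0.80 × 231.3400 = 185.0720
Higher: breed at age 1 (203.8240).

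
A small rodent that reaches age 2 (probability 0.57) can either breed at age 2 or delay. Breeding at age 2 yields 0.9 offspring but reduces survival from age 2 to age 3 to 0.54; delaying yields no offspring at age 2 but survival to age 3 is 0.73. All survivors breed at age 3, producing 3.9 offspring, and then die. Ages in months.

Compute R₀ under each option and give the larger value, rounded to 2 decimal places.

breed at age 2: R₀ = 0.57 × (0.9 + 0.54 × 3.9) = 0.57 × 3.0060 = 1.7134
delay to age 3: R₀ = 0.57 × (0.73 × 3.9) = 0.57 × 2.8470 = 1.6228
Higher: breed at age 2 (1.7134).

1.71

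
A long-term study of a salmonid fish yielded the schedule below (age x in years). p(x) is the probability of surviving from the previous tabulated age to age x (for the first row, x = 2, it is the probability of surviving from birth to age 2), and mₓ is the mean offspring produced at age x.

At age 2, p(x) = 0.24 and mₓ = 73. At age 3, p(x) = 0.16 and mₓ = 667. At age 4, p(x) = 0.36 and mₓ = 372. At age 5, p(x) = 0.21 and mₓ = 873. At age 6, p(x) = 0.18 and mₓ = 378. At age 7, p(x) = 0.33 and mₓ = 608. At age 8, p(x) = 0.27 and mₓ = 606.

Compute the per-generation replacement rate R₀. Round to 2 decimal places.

Survivorship from birth: l_x = p_2·p_3·…·p_x.
  l_2 = 0.24000
  l_3 = 0.03840
  l_4 = 0.01382
  l_5 = 0.00290
  l_6 = 0.00052
  l_7 = 0.00017
  l_8 = 0.00005
R₀ = Σ l_x mₓ:
  age 2: 0.24000 × 73 = 17.5200
  age 3: 0.03840 × 667 = 25.6128
  age 4: 0.01382 × 372 = 5.1410
  age 5: 0.00290 × 873 = 2.5317
  age 6: 0.00052 × 378 = 0.1966
  age 7: 0.00017 × 608 = 0.1034
  age 8: 0.00005 × 606 = 0.0303
R₀ = 17.5200 + 25.6128 + 5.1410 + 2.5317 + 0.1966 + 0.1034 + 0.0303 = 51.1358

51.14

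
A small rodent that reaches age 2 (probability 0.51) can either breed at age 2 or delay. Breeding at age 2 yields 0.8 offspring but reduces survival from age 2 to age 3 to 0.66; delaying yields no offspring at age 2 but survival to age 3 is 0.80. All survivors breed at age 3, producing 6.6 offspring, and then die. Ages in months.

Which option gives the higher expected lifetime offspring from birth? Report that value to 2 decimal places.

2.69

breed at age 2: R₀ = 0.51 × (0.8 + 0.66 × 6.6) = 0.51 × 5.1560 = 2.6296
delay to age 3: R₀ = 0.51 × (0.80 × 6.6) = 0.51 × 5.2800 = 2.6928
Higher: delay to age 3 (2.6928).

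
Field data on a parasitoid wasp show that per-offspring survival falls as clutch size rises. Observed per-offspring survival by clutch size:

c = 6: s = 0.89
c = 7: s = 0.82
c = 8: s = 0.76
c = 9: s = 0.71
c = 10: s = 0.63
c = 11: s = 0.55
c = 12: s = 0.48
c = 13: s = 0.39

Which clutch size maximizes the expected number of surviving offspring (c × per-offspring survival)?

9

Expected surviving offspring = c × s(c):
  c=6: 6 × 0.89 = 5.340
  c=7: 7 × 0.82 = 5.740
  c=8: 8 × 0.76 = 6.080
  c=9: 9 × 0.71 = 6.390
  c=10: 10 × 0.63 = 6.300
  c=11: 11 × 0.55 = 6.050
  c=12: 12 × 0.48 = 5.760
  c=13: 13 × 0.39 = 5.070
Maximum at c = 9 (6.390 surviving offspring).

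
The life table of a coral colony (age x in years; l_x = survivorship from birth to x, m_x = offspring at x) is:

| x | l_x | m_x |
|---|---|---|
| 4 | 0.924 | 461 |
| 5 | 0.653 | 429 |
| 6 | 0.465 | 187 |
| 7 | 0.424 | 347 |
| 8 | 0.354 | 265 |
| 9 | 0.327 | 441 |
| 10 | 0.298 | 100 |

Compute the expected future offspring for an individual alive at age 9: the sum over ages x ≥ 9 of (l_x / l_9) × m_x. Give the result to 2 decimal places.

l_9 = 0.327. Conditional survival from age 9 to x is l_x / l_9.
  x=9: (0.327/0.327) × 441 = 441.0000
  x=10: (0.298/0.327) × 100 = 91.1315
Sum = 441.0000 + 91.1315 = 532.1315

532.13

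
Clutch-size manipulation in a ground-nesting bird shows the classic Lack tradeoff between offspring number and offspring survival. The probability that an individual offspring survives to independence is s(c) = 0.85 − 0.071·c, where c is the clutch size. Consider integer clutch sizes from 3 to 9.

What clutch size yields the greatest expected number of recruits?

Expected recruits = c × s(c):
  c=3: 3 × 0.637 = 1.911
  c=4: 4 × 0.566 = 2.264
  c=5: 5 × 0.495 = 2.475
  c=6: 6 × 0.424 = 2.544
  c=7: 7 × 0.353 = 2.471
  c=8: 8 × 0.282 = 2.256
  c=9: 9 × 0.211 = 1.899
Maximum at c = 6 (2.544 recruits).

6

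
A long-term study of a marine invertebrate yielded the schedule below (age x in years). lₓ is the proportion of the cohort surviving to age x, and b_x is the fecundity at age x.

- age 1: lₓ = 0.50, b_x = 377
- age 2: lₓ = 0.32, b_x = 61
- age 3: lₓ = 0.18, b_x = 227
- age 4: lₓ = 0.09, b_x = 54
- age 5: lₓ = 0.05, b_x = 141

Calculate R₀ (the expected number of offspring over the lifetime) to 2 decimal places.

R₀ = Σ lₓ b_x:
  age 1: 0.50 × 377 = 188.5000
  age 2: 0.32 × 61 = 19.5200
  age 3: 0.18 × 227 = 40.8600
  age 4: 0.09 × 54 = 4.8600
  age 5: 0.05 × 141 = 7.0500
R₀ = 188.5000 + 19.5200 + 40.8600 + 4.8600 + 7.0500 = 260.7900

260.79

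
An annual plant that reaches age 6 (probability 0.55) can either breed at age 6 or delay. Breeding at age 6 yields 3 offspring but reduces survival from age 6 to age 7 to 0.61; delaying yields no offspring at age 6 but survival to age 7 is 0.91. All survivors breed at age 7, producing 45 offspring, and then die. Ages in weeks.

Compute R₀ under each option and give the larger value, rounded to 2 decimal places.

breed at age 6: R₀ = 0.55 × (3 + 0.61 × 45) = 0.55 × 30.4500 = 16.7475
delay to age 7: R₀ = 0.55 × (0.91 × 45) = 0.55 × 40.9500 = 22.5225
Higher: delay to age 7 (22.5225).

22.52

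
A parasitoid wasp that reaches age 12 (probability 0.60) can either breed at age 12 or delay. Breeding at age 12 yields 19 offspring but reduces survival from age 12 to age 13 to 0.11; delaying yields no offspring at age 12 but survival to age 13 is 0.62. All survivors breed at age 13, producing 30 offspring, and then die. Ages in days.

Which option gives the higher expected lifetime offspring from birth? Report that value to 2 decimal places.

breed at age 12: R₀ = 0.60 × (19 + 0.11 × 30) = 0.60 × 22.3000 = 13.3800
delay to age 13: R₀ = 0.60 × (0.62 × 30) = 0.60 × 18.6000 = 11.1600
Higher: breed at age 12 (13.3800).

13.38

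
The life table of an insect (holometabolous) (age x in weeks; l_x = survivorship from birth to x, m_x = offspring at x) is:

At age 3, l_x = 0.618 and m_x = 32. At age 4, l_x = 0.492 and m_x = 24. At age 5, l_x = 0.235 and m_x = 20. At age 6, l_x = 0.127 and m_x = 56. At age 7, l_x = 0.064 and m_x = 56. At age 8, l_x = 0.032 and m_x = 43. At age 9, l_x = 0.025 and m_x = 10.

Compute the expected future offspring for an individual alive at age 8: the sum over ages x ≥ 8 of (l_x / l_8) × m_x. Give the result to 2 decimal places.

l_8 = 0.032. Conditional survival from age 8 to x is l_x / l_8.
  x=8: (0.032/0.032) × 43 = 43.0000
  x=9: (0.025/0.032) × 10 = 7.8125
Sum = 43.0000 + 7.8125 = 50.8125

50.81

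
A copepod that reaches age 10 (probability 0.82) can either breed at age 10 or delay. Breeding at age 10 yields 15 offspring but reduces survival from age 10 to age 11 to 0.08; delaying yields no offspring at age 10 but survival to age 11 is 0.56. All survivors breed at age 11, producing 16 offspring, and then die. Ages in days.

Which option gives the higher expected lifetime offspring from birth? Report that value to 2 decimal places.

13.35

breed at age 10: R₀ = 0.82 × (15 + 0.08 × 16) = 0.82 × 16.2800 = 13.3496
delay to age 11: R₀ = 0.82 × (0.56 × 16) = 0.82 × 8.9600 = 7.3472
Higher: breed at age 10 (13.3496).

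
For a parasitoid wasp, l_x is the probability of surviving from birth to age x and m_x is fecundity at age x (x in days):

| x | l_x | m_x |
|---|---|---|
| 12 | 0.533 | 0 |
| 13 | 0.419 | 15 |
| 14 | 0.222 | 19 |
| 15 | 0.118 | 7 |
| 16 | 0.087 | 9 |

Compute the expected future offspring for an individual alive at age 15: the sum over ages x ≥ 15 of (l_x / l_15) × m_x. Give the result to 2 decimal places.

l_15 = 0.118. Conditional survival from age 15 to x is l_x / l_15.
  x=15: (0.118/0.118) × 7 = 7.0000
  x=16: (0.087/0.118) × 9 = 6.6356
Sum = 7.0000 + 6.6356 = 13.6356

13.64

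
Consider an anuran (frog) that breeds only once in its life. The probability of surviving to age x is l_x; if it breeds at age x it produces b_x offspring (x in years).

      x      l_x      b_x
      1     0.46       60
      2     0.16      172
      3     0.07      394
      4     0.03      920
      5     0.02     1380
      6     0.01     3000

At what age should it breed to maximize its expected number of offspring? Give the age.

6

Expected offspring if breeding at age x = l_x × b_x:
  age 1: 0.46 × 60 = 27.600
  age 2: 0.16 × 172 = 27.520
  age 3: 0.07 × 394 = 27.580
  age 4: 0.03 × 920 = 27.600
  age 5: 0.02 × 1380 = 27.600
  age 6: 0.01 × 3000 = 30.000
Maximum at age 6 (30.000).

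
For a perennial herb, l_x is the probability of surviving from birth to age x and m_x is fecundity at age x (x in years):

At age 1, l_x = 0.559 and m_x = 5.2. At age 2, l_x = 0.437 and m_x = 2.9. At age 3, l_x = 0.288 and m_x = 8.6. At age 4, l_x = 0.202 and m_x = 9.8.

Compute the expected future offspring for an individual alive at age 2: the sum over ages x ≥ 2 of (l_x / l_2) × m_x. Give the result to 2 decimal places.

13.10

l_2 = 0.437. Conditional survival from age 2 to x is l_x / l_2.
  x=2: (0.437/0.437) × 2.9 = 2.9000
  x=3: (0.288/0.437) × 8.6 = 5.6677
  x=4: (0.202/0.437) × 9.8 = 4.5300
Sum = 2.9000 + 5.6677 + 4.5300 = 13.0977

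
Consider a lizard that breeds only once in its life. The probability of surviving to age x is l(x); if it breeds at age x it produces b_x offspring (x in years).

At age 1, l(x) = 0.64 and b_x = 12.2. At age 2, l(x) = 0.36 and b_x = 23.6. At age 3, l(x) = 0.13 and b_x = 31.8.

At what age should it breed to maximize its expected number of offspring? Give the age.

2

Expected offspring if breeding at age x = l(x) × b_x:
  age 1: 0.64 × 12.2 = 7.808
  age 2: 0.36 × 23.6 = 8.496
  age 3: 0.13 × 31.8 = 4.134
Maximum at age 2 (8.496).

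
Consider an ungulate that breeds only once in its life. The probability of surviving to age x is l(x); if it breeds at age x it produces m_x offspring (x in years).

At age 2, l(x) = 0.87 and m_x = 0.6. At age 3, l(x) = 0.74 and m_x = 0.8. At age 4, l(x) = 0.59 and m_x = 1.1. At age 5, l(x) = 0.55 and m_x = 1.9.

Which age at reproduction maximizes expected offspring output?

5

Expected offspring if breeding at age x = l(x) × m_x:
  age 2: 0.87 × 0.6 = 0.522
  age 3: 0.74 × 0.8 = 0.592
  age 4: 0.59 × 1.1 = 0.649
  age 5: 0.55 × 1.9 = 1.045
Maximum at age 5 (1.045).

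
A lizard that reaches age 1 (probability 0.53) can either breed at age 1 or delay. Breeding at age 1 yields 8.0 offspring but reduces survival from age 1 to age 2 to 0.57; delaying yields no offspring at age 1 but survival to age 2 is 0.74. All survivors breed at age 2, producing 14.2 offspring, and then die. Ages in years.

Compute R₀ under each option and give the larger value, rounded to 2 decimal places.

8.53

breed at age 1: R₀ = 0.53 × (8.0 + 0.57 × 14.2) = 0.53 × 16.0940 = 8.5298
delay to age 2: R₀ = 0.53 × (0.74 × 14.2) = 0.53 × 10.5080 = 5.5692
Higher: breed at age 1 (8.5298).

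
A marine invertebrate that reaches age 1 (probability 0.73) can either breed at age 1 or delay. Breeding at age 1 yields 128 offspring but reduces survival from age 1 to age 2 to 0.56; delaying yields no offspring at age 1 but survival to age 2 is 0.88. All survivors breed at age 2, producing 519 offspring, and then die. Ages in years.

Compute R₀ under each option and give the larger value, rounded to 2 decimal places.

333.41

breed at age 1: R₀ = 0.73 × (128 + 0.56 × 519) = 0.73 × 418.6400 = 305.6072
delay to age 2: R₀ = 0.73 × (0.88 × 519) = 0.73 × 456.7200 = 333.4056
Higher: delay to age 2 (333.4056).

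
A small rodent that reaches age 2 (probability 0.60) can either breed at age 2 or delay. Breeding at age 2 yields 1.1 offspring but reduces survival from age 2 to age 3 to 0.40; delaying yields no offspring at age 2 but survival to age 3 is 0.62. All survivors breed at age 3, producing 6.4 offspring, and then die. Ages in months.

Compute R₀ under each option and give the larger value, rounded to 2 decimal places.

breed at age 2: R₀ = 0.60 × (1.1 + 0.40 × 6.4) = 0.60 × 3.6600 = 2.1960
delay to age 3: R₀ = 0.60 × (0.62 × 6.4) = 0.60 × 3.9680 = 2.3808
Higher: delay to age 3 (2.3808).

2.38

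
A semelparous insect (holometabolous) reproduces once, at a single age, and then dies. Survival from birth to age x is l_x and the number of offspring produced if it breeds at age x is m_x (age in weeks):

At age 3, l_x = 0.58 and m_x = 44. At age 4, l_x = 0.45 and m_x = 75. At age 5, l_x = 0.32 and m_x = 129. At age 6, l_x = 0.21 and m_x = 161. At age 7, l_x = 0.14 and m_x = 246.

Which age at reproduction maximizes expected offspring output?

Expected offspring if breeding at age x = l_x × m_x:
  age 3: 0.58 × 44 = 25.520
  age 4: 0.45 × 75 = 33.750
  age 5: 0.32 × 129 = 41.280
  age 6: 0.21 × 161 = 33.810
  age 7: 0.14 × 246 = 34.440
Maximum at age 5 (41.280).

5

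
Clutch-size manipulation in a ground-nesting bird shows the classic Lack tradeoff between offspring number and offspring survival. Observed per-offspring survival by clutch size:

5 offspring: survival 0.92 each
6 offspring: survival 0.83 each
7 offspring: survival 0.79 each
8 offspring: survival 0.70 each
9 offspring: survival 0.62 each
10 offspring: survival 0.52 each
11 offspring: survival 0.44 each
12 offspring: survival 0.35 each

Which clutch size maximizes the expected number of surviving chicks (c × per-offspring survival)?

Expected surviving chicks = c × s(c):
  c=5: 5 × 0.92 = 4.600
  c=6: 6 × 0.83 = 4.980
  c=7: 7 × 0.79 = 5.530
  c=8: 8 × 0.70 = 5.600
  c=9: 9 × 0.62 = 5.580
  c=10: 10 × 0.52 = 5.200
  c=11: 11 × 0.44 = 4.840
  c=12: 12 × 0.35 = 4.200
Maximum at c = 8 (5.600 surviving chicks).

8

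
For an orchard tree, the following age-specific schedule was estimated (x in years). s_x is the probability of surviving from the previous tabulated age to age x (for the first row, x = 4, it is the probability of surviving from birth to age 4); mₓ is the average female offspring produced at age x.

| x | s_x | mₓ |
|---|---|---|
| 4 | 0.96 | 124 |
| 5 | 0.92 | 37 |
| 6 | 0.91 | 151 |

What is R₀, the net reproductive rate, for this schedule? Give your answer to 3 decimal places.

Survivorship from birth: l_x = s_4·s_5·…·s_x.
  l_4 = 0.96000
  l_5 = 0.88320
  l_6 = 0.80371
R₀ = Σ l_x mₓ:
  age 4: 0.96000 × 124 = 119.0400
  age 5: 0.88320 × 37 = 32.6784
  age 6: 0.80371 × 151 = 121.3602
R₀ = 119.0400 + 32.6784 + 121.3602 = 273.0786

273.079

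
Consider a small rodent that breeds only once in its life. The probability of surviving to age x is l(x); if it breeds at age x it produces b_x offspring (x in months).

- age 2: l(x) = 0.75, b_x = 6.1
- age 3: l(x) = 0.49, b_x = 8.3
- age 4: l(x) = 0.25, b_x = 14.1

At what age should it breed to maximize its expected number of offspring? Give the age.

2

Expected offspring if breeding at age x = l(x) × b_x:
  age 2: 0.75 × 6.1 = 4.575
  age 3: 0.49 × 8.3 = 4.067
  age 4: 0.25 × 14.1 = 3.525
Maximum at age 2 (4.575).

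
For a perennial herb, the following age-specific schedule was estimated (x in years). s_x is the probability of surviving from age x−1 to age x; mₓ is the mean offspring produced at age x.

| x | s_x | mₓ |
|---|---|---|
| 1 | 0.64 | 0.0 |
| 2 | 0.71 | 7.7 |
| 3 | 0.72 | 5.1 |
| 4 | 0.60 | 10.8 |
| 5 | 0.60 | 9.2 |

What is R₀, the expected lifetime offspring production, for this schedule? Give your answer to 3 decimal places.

8.371

Survivorship from birth: l_x = s_1·s_2·…·s_x.
  l_1 = 0.64000
  l_2 = 0.45440
  l_3 = 0.32717
  l_4 = 0.19630
  l_5 = 0.11778
R₀ = Σ l_x mₓ:
  age 1: 0.64000 × 0.0 = 0.0000
  age 2: 0.45440 × 7.7 = 3.4989
  age 3: 0.32717 × 5.1 = 1.6686
  age 4: 0.19630 × 10.8 = 2.1200
  age 5: 0.11778 × 9.2 = 1.0836
R₀ = 0.0000 + 3.4989 + 1.6686 + 2.1200 + 1.0836 = 8.3711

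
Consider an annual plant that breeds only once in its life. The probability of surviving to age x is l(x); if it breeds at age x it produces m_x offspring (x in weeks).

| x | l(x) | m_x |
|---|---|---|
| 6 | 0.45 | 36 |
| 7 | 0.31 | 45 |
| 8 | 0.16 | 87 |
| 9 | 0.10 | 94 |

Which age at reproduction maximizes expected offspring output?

6

Expected offspring if breeding at age x = l(x) × m_x:
  age 6: 0.45 × 36 = 16.200
  age 7: 0.31 × 45 = 13.950
  age 8: 0.16 × 87 = 13.920
  age 9: 0.10 × 94 = 9.400
Maximum at age 6 (16.200).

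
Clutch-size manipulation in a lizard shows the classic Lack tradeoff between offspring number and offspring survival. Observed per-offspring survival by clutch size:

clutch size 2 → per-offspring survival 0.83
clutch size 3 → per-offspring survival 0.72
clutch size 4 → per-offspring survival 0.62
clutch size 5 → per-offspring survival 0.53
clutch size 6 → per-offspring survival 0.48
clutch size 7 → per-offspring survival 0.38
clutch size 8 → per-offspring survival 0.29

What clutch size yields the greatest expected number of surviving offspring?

6

Expected surviving offspring = c × s(c):
  c=2: 2 × 0.83 = 1.660
  c=3: 3 × 0.72 = 2.160
  c=4: 4 × 0.62 = 2.480
  c=5: 5 × 0.53 = 2.650
  c=6: 6 × 0.48 = 2.880
  c=7: 7 × 0.38 = 2.660
  c=8: 8 × 0.29 = 2.320
Maximum at c = 6 (2.880 surviving offspring).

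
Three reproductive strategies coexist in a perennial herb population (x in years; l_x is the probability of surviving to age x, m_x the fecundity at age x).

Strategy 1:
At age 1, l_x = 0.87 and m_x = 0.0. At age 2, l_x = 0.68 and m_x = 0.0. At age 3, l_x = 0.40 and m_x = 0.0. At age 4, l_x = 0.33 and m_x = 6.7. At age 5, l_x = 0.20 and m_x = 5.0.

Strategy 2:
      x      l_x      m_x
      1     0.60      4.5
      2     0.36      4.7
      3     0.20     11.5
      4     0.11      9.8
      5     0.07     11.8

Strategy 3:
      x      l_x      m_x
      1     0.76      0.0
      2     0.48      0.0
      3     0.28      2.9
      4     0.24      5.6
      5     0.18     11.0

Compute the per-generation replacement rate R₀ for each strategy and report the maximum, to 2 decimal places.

8.60

Strategy 1: R₀ = 0.87×0.0 + 0.68×0.0 + 0.40×0.0 + 0.33×6.7 + 0.20×5.0 = 3.2110
Strategy 2: R₀ = 0.60×4.5 + 0.36×4.7 + 0.20×11.5 + 0.11×9.8 + 0.07×11.8 = 8.5960
Strategy 3: R₀ = 0.76×0.0 + 0.48×0.0 + 0.28×2.9 + 0.24×5.6 + 0.18×11.0 = 4.1360
Highest R₀: strategy 2 with 8.5960.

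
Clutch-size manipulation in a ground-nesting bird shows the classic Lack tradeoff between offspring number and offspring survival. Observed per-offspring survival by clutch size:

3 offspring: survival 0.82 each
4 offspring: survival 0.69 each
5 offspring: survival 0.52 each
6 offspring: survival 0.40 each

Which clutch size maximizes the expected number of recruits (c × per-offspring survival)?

Expected recruits = c × s(c):
  c=3: 3 × 0.82 = 2.460
  c=4: 4 × 0.69 = 2.760
  c=5: 5 × 0.52 = 2.600
  c=6: 6 × 0.40 = 2.400
Maximum at c = 4 (2.760 recruits).

4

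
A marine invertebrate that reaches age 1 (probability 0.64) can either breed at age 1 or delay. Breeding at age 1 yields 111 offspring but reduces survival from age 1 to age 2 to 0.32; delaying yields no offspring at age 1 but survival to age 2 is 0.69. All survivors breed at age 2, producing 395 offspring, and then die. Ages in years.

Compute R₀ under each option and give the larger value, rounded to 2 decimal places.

breed at age 1: R₀ = 0.64 × (111 + 0.32 × 395) = 0.64 × 237.4000 = 151.9360
delay to age 2: R₀ = 0.64 × (0.69 × 395) = 0.64 × 272.5500 = 174.4320
Higher: delay to age 2 (174.4320).

174.43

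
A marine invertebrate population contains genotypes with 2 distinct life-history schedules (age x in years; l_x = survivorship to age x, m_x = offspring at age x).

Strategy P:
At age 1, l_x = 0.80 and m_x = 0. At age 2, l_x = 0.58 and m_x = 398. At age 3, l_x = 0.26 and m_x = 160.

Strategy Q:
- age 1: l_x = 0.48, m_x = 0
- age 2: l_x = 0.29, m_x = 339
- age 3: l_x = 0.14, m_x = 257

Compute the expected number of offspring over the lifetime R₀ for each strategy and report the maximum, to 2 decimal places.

272.44

Strategy P: R₀ = 0.80×0 + 0.58×398 + 0.26×160 = 272.4400
Strategy Q: R₀ = 0.48×0 + 0.29×339 + 0.14×257 = 134.2900
Highest R₀: strategy P with 272.4400.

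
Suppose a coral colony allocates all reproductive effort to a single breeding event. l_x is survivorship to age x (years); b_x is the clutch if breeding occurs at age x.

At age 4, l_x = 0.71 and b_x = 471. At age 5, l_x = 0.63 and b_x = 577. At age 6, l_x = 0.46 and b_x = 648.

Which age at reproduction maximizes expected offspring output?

Expected offspring if breeding at age x = l_x × b_x:
  age 4: 0.71 × 471 = 334.410
  age 5: 0.63 × 577 = 363.510
  age 6: 0.46 × 648 = 298.080
Maximum at age 5 (363.510).

5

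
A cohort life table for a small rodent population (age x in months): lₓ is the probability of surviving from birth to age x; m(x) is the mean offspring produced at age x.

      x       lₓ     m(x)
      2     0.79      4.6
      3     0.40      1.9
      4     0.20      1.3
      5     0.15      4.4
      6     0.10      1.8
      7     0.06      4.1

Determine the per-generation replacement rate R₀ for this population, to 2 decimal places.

R₀ = Σ lₓ m(x):
  age 2: 0.79 × 4.6 = 3.6340
  age 3: 0.40 × 1.9 = 0.7600
  age 4: 0.20 × 1.3 = 0.2600
  age 5: 0.15 × 4.4 = 0.6600
  age 6: 0.10 × 1.8 = 0.1800
  age 7: 0.06 × 4.1 = 0.2460
R₀ = 3.6340 + 0.7600 + 0.2600 + 0.6600 + 0.1800 + 0.2460 = 5.7400

5.74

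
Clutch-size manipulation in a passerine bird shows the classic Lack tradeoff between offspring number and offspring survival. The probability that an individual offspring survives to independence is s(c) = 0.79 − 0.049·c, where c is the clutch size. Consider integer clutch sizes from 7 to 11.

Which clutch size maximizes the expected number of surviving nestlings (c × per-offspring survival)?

8

Expected surviving nestlings = c × s(c):
  c=7: 7 × 0.447 = 3.129
  c=8: 8 × 0.398 = 3.184
  c=9: 9 × 0.349 = 3.141
  c=10: 10 × 0.300 = 3.000
  c=11: 11 × 0.251 = 2.761
Maximum at c = 8 (3.184 surviving nestlings).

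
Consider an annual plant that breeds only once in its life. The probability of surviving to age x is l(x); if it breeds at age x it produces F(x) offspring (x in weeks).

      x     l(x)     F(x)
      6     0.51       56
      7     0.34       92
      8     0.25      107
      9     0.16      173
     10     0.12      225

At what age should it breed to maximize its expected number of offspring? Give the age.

7

Expected offspring if breeding at age x = l(x) × F(x):
  age 6: 0.51 × 56 = 28.560
  age 7: 0.34 × 92 = 31.280
  age 8: 0.25 × 107 = 26.750
  age 9: 0.16 × 173 = 27.680
  age 10: 0.12 × 225 = 27.000
Maximum at age 7 (31.280).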